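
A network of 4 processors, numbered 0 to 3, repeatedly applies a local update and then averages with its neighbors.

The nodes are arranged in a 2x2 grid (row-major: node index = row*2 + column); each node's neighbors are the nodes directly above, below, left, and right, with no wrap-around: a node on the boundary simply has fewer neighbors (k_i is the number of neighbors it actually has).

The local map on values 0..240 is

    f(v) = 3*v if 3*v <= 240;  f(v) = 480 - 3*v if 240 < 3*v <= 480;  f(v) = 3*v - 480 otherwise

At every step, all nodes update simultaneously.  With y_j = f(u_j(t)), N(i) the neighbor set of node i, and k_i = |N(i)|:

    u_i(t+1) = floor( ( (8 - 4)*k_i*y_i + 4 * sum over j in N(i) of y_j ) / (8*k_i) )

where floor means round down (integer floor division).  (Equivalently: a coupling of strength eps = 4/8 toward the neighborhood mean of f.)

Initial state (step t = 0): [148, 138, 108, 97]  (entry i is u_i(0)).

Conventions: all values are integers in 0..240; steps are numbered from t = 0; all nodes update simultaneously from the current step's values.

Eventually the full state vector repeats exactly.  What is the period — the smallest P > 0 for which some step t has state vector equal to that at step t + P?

Answer: 14
Key observation: The state at step 5, [76, 76, 145, 145], reappears at step 19 — and no state repeats earlier — so the cycle the system enters has period 14.

Derivation:
t=0: [148, 138, 108, 97]
t=1: [73, 89, 134, 150]
t=2: [182, 168, 101, 87]
t=3: [83, 83, 159, 159]
t=4: [174, 174, 60, 60]
t=5: [76, 76, 145, 145]
t=6: [182, 182, 90, 90]
t=7: [102, 102, 174, 174]
t=8: [141, 141, 75, 75]
t=9: [99, 99, 183, 183]
t=10: [154, 154, 97, 97]
t=11: [60, 60, 146, 146]
t=12: [145, 145, 76, 76]
t=13: [90, 90, 182, 182]
t=14: [174, 174, 102, 102]
t=15: [75, 75, 141, 141]
t=16: [183, 183, 99, 99]
t=17: [97, 97, 154, 154]
t=18: [146, 146, 60, 60]
t=19: [76, 76, 145, 145]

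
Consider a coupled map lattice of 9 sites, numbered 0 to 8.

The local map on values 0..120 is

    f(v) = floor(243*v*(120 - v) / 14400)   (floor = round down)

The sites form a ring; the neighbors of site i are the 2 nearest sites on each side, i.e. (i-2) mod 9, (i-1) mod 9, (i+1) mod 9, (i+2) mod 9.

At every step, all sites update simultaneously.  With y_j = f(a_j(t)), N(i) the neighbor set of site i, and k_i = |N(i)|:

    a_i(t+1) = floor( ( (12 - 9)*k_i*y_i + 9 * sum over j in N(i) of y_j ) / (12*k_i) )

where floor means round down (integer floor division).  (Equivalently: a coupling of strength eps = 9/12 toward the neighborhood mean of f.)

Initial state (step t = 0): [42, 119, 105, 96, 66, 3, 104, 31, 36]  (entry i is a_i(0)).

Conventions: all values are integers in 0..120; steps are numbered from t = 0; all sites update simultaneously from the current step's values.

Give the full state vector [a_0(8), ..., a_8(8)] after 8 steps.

Simulating step by step:
t=0: [42, 119, 105, 96, 66, 3, 104, 31, 36]
t=1: [37, 32, 35, 26, 33, 33, 37, 37, 37]
t=2: [50, 47, 47, 46, 47, 47, 49, 50, 50]
t=3: [58, 57, 57, 57, 57, 57, 58, 58, 58]
t=4: [60, 60, 60, 60, 60, 60, 60, 60, 60]
t=5: [60, 60, 60, 60, 60, 60, 60, 60, 60]
t=6: [60, 60, 60, 60, 60, 60, 60, 60, 60]
t=7: [60, 60, 60, 60, 60, 60, 60, 60, 60]
t=8: [60, 60, 60, 60, 60, 60, 60, 60, 60]

Answer: [60, 60, 60, 60, 60, 60, 60, 60, 60]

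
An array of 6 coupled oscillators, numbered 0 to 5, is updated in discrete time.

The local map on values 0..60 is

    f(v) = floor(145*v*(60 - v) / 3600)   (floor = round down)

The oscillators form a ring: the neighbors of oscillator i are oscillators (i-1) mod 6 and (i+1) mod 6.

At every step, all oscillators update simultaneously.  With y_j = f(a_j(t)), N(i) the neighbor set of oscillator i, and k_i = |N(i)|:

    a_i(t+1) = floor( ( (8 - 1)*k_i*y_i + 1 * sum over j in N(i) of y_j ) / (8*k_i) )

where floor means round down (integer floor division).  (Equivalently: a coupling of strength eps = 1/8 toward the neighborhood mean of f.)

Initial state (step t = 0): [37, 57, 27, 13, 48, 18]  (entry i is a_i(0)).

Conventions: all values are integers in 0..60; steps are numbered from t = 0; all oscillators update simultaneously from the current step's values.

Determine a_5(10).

Answer: a_5(10) = 35

Derivation:
t=0: [37, 57, 27, 13, 48, 18]
t=1: [32, 9, 32, 24, 23, 29]
t=2: [34, 20, 34, 34, 34, 35]
t=3: [34, 32, 34, 35, 35, 35]
t=4: [35, 35, 35, 35, 35, 35]
t=5: [35, 35, 35, 35, 35, 35]
t=6: [35, 35, 35, 35, 35, 35]
t=7: [35, 35, 35, 35, 35, 35]
t=8: [35, 35, 35, 35, 35, 35]
t=9: [35, 35, 35, 35, 35, 35]
t=10: [35, 35, 35, 35, 35, 35]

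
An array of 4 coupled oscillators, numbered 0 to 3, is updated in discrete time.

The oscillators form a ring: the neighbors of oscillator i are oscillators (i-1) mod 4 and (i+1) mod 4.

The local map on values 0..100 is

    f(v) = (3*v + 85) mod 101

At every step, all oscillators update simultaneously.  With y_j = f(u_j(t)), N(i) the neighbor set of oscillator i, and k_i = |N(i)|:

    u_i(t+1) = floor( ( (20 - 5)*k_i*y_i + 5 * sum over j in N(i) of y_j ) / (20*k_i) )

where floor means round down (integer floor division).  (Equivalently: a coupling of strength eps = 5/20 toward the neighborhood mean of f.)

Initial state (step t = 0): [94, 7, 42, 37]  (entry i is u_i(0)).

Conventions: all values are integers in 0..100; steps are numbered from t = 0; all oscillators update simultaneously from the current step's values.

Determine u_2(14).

Answer: u_2(14) = 12

Derivation:
t=0: [94, 7, 42, 37]
t=1: [60, 12, 19, 80]
t=2: [52, 28, 36, 29]
t=3: [46, 67, 86, 69]
t=4: [37, 70, 51, 75]
t=5: [83, 86, 39, 21]
t=6: [34, 33, 10, 39]
t=7: [74, 74, 20, 12]
t=8: [6, 9, 36, 21]
t=9: [8, 20, 76, 47]
t=10: [14, 35, 16, 20]
t=11: [36, 74, 40, 40]
t=12: [69, 14, 3, 14]
t=13: [74, 42, 77, 42]
t=14: [5, 8, 12, 8]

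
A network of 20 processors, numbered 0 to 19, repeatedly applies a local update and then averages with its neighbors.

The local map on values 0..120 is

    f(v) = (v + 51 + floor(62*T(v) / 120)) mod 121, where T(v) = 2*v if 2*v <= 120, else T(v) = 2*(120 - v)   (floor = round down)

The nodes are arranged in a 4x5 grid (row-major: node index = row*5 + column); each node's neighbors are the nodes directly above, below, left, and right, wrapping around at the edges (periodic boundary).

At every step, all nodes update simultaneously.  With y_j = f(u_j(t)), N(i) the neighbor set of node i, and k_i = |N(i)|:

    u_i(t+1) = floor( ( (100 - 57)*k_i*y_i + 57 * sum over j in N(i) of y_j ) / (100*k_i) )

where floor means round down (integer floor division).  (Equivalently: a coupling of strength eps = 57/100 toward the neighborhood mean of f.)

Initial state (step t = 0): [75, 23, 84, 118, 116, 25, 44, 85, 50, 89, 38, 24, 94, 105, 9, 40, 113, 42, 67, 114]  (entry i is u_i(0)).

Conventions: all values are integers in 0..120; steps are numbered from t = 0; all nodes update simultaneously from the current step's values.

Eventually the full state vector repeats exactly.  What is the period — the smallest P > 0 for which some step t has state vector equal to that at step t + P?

Simulating step by step:
t=0: [75, 23, 84, 118, 116, 25, 44, 85, 50, 89, 38, 24, 94, 105, 9, 40, 113, 42, 67, 114]
t=1: [58, 66, 52, 47, 50, 61, 57, 43, 42, 57, 42, 60, 52, 50, 52, 27, 53, 35, 45, 47]
t=2: [54, 45, 28, 25, 33, 43, 43, 25, 23, 38, 41, 41, 29, 28, 31, 62, 45, 18, 20, 38]
t=3: [46, 35, 90, 102, 72, 18, 28, 90, 86, 52, 33, 28, 90, 104, 68, 33, 33, 84, 82, 56]
t=4: [46, 43, 43, 50, 43, 77, 81, 58, 48, 49, 102, 102, 58, 50, 56, 93, 90, 60, 49, 57]
t=5: [29, 27, 28, 26, 25, 43, 45, 40, 31, 32, 49, 49, 45, 34, 40, 45, 46, 42, 35, 39]
t=6: [81, 82, 79, 90, 91, 46, 32, 42, 98, 84, 23, 25, 33, 72, 43, 33, 34, 28, 35, 22]
t=7: [56, 70, 53, 43, 56, 54, 76, 54, 45, 41, 78, 107, 89, 48, 49, 102, 105, 87, 43, 67]
t=8: [44, 47, 38, 24, 36, 39, 47, 39, 22, 24, 45, 50, 45, 28, 32, 49, 50, 44, 28, 41]
t=9: [17, 22, 24, 72, 34, 27, 21, 24, 85, 74, 35, 27, 32, 94, 84, 24, 28, 31, 79, 41]
t=10: [96, 95, 93, 67, 80, 77, 97, 93, 57, 68, 51, 90, 102, 59, 38, 71, 104, 102, 54, 51]
t=11: [50, 50, 50, 48, 48, 48, 50, 49, 47, 43, 36, 48, 50, 41, 26, 45, 50, 48, 42, 35]
t=12: [28, 31, 29, 25, 22, 23, 29, 29, 23, 33, 26, 25, 27, 30, 49, 18, 28, 27, 16, 24]
t=13: [102, 110, 108, 98, 101, 103, 106, 106, 104, 96, 89, 103, 105, 92, 74, 96, 104, 102, 95, 84]
t=14: [50, 50, 50, 50, 50, 50, 50, 50, 50, 50, 50, 50, 50, 50, 50, 50, 50, 50, 50, 50]
t=15: [31, 31, 31, 31, 31, 31, 31, 31, 31, 31, 31, 31, 31, 31, 31, 31, 31, 31, 31, 31]
t=16: [114, 114, 114, 114, 114, 114, 114, 114, 114, 114, 114, 114, 114, 114, 114, 114, 114, 114, 114, 114]
t=17: [50, 50, 50, 50, 50, 50, 50, 50, 50, 50, 50, 50, 50, 50, 50, 50, 50, 50, 50, 50]

Answer: 3
Key observation: The state at step 14, [50, 50, 50, 50, 50, 50, 50, 50, 50, 50, 50, 50, 50, 50, 50, 50, 50, 50, 50, 50], reappears at step 17 — and no state repeats earlier — so the cycle the system enters has period 3.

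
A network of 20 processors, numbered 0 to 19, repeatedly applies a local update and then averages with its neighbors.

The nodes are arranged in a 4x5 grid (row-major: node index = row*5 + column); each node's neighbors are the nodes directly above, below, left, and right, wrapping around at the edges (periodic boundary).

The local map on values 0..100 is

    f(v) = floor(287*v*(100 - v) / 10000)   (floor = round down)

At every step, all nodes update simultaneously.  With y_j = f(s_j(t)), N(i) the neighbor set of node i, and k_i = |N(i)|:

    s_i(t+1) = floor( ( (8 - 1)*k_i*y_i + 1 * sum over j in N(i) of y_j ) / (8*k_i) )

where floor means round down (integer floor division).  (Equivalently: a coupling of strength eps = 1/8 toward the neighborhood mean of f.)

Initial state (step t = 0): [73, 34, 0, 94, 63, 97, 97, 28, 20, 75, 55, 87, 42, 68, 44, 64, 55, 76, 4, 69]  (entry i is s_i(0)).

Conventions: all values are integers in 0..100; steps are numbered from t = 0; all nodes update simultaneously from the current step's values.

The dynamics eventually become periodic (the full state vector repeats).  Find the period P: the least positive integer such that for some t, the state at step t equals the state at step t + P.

Simulating step by step:
t=0: [73, 34, 0, 94, 63, 97, 97, 28, 20, 75, 55, 87, 42, 68, 44, 64, 55, 76, 4, 69]
t=1: [55, 60, 5, 17, 63, 12, 12, 53, 45, 52, 67, 34, 66, 60, 68, 65, 68, 50, 15, 60]
t=2: [69, 65, 19, 40, 65, 33, 33, 67, 69, 69, 62, 62, 64, 66, 62, 65, 62, 67, 39, 66]
t=3: [61, 64, 46, 66, 64, 63, 63, 62, 61, 61, 66, 66, 65, 64, 66, 64, 66, 62, 67, 64]
t=4: [67, 66, 70, 64, 66, 66, 65, 67, 67, 67, 64, 64, 65, 65, 64, 65, 64, 66, 63, 65]
t=5: [63, 63, 60, 65, 64, 64, 64, 63, 63, 63, 65, 65, 64, 65, 65, 65, 65, 64, 65, 65]
t=6: [65, 66, 67, 65, 65, 65, 65, 66, 65, 65, 65, 65, 65, 65, 65, 65, 65, 66, 65, 65]
t=7: [64, 64, 63, 64, 65, 65, 64, 64, 64, 65, 65, 65, 64, 65, 65, 65, 64, 64, 64, 65]
t=8: [65, 66, 66, 65, 65, 65, 65, 66, 65, 65, 65, 65, 65, 65, 65, 65, 65, 66, 65, 65]
t=9: [64, 64, 64, 64, 65, 65, 64, 64, 64, 65, 65, 65, 64, 65, 65, 65, 64, 64, 64, 65]
t=10: [65, 66, 66, 65, 65, 65, 65, 66, 65, 65, 65, 65, 65, 65, 65, 65, 65, 66, 65, 65]

Answer: 2
Key observation: The state at step 8, [65, 66, 66, 65, 65, 65, 65, 66, 65, 65, 65, 65, 65, 65, 65, 65, 65, 66, 65, 65], reappears at step 10 — and no state repeats earlier — so the cycle the system enters has period 2.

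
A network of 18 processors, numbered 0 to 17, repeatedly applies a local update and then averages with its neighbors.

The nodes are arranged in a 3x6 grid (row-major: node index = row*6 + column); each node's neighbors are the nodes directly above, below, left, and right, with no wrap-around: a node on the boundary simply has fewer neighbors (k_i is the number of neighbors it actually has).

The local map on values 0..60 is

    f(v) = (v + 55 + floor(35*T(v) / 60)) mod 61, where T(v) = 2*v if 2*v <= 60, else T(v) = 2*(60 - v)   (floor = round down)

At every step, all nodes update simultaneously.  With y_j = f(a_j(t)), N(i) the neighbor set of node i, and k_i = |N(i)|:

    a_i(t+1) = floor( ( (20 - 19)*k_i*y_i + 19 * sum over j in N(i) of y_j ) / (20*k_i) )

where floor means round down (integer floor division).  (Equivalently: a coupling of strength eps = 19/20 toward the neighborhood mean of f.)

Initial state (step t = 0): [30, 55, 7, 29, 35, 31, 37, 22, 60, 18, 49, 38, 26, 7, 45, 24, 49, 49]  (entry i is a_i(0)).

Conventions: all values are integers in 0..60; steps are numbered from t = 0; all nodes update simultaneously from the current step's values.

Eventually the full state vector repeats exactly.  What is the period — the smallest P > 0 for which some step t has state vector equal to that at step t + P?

Answer: 2
Key observation: The state at step 3, [54, 54, 54, 54, 54, 54, 54, 54, 54, 54, 54, 55, 54, 54, 54, 54, 54, 54], reappears at step 5 — and no state repeats earlier — so the cycle the system enters has period 2.

Derivation:
t=0: [30, 55, 7, 29, 35, 31, 37, 22, 60, 18, 49, 38, 26, 7, 45, 24, 49, 49]
t=1: [55, 37, 52, 34, 56, 57, 50, 43, 35, 51, 50, 56, 33, 47, 37, 47, 52, 55]
t=2: [55, 55, 57, 54, 55, 54, 55, 56, 55, 56, 54, 54, 55, 56, 56, 55, 55, 54]
t=3: [54, 54, 54, 54, 54, 54, 54, 54, 54, 54, 54, 55, 54, 54, 54, 54, 54, 54]
t=4: [55, 55, 55, 55, 55, 54, 55, 55, 55, 55, 54, 54, 55, 55, 55, 55, 55, 54]
t=5: [54, 54, 54, 54, 54, 54, 54, 54, 54, 54, 54, 55, 54, 54, 54, 54, 54, 54]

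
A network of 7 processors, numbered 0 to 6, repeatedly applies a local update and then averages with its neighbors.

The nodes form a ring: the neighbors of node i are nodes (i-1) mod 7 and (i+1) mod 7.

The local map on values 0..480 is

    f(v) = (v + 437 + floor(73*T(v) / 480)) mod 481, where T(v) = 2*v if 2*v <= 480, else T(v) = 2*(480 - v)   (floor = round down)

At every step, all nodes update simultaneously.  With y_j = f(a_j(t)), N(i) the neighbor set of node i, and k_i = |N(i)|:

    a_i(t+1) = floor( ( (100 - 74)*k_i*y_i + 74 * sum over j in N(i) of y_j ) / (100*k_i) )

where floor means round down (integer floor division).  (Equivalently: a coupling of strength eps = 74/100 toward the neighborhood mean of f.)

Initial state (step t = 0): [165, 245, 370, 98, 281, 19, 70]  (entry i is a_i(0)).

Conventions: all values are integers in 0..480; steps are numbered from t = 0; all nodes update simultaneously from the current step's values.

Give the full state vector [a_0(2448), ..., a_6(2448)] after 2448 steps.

Simulating step by step:
t=0: [165, 245, 370, 98, 281, 19, 70]
t=1: [162, 266, 224, 264, 278, 247, 246]
t=2: [250, 228, 276, 275, 283, 281, 233]
t=3: [260, 276, 278, 295, 295, 283, 278]
t=4: [291, 289, 299, 302, 303, 300, 291]
t=5: [303, 305, 308, 311, 311, 308, 306]
t=6: [313, 314, 316, 317, 317, 316, 314]
t=7: [319, 320, 321, 321, 321, 321, 320]
t=8: [323, 324, 324, 325, 325, 324, 324]
t=9: [326, 326, 327, 327, 327, 327, 326]
t=10: [328, 328, 328, 329, 329, 328, 328]
t=11: [330, 330, 330, 330, 330, 330, 330]
t=12: [331, 331, 331, 331, 331, 331, 331]
t=13: [332, 332, 332, 332, 332, 332, 332]
t=14: [333, 333, 333, 333, 333, 333, 333]
t=15: [333, 333, 333, 333, 333, 333, 333]

Answer: [333, 333, 333, 333, 333, 333, 333]
Key observation: The state at step 14, [333, 333, 333, 333, 333, 333, 333], reappears at step 15: the system is in a cycle of period 1 from step 14 on.  Therefore the state at step 2448 equals the state at step 14 + ((2448 - 14) mod 1) = 14, which is [333, 333, 333, 333, 333, 333, 333].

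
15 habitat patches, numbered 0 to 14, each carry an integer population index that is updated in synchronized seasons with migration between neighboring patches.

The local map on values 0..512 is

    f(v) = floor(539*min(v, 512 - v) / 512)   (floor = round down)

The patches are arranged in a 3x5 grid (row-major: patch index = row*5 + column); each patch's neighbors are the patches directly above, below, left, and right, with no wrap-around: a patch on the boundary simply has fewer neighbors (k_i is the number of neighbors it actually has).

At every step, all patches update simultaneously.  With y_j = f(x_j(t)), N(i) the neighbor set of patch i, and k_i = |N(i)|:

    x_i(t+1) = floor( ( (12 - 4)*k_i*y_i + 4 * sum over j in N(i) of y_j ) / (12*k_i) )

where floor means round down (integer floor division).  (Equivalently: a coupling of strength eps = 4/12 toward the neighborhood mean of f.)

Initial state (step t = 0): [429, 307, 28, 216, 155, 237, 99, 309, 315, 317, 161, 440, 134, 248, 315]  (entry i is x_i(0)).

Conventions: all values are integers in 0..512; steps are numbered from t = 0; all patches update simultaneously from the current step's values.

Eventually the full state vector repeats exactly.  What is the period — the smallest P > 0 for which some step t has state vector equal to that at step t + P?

Simulating step by step:
t=0: [429, 307, 28, 216, 155, 237, 99, 309, 315, 317, 161, 440, 134, 248, 315]
t=1: [135, 167, 92, 195, 180, 206, 132, 182, 213, 200, 166, 96, 155, 235, 215]
t=2: [159, 158, 127, 193, 195, 194, 148, 179, 220, 211, 168, 120, 168, 232, 226]
t=3: [173, 161, 150, 198, 207, 191, 160, 183, 225, 222, 172, 140, 179, 234, 235]
t=4: [183, 169, 167, 206, 218, 193, 171, 190, 230, 233, 178, 157, 190, 238, 244]
t=5: [191, 178, 182, 215, 229, 197, 182, 199, 237, 244, 186, 173, 201, 244, 253]
t=6: [199, 189, 196, 226, 241, 203, 192, 209, 244, 254, 194, 187, 212, 251, 262]
t=7: [207, 200, 210, 237, 252, 210, 203, 220, 253, 263, 204, 200, 224, 258, 263]
t=8: [216, 212, 224, 249, 261, 218, 214, 231, 261, 262, 214, 213, 235, 262, 262]
t=9: [226, 225, 237, 259, 263, 227, 226, 242, 261, 263, 225, 226, 245, 261, 263]
t=10: [237, 237, 250, 263, 262, 237, 238, 253, 263, 262, 236, 239, 255, 263, 262]
t=11: [249, 250, 261, 262, 262, 249, 251, 264, 262, 262, 248, 252, 265, 262, 262]
t=12: [262, 263, 263, 263, 263, 262, 263, 261, 262, 263, 261, 263, 261, 262, 263]
t=13: [262, 262, 262, 262, 262, 263, 262, 263, 262, 262, 263, 262, 263, 263, 262]
t=14: [262, 263, 262, 263, 263, 262, 262, 262, 262, 263, 262, 262, 262, 262, 262]
t=15: [262, 262, 262, 262, 262, 263, 262, 263, 262, 262, 263, 263, 263, 263, 262]
t=16: [262, 263, 262, 263, 263, 262, 262, 262, 262, 263, 262, 262, 262, 262, 262]

Answer: 2
Key observation: The state at step 14, [262, 263, 262, 263, 263, 262, 262, 262, 262, 263, 262, 262, 262, 262, 262], reappears at step 16 — and no state repeats earlier — so the cycle the system enters has period 2.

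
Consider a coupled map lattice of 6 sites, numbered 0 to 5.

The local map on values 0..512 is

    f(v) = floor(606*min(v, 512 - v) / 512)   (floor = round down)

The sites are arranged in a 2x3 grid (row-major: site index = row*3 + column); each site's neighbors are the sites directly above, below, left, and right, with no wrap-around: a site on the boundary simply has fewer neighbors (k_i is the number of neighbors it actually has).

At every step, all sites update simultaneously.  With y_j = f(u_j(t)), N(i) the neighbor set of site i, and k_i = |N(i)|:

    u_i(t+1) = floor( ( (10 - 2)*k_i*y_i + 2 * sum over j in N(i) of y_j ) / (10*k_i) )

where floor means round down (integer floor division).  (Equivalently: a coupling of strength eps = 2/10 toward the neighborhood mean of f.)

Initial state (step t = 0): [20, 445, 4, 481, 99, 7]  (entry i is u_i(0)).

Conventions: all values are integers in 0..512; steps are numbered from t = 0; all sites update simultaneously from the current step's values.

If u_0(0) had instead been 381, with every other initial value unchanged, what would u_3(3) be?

Simulating step by step:
t=0: [381, 445, 4, 481, 99, 7]
t=1: [135, 81, 11, 56, 101, 18]
t=2: [143, 95, 22, 80, 107, 30]
t=3: [155, 111, 35, 104, 116, 43]

Answer: u_3(3) = 104
Key observation: This trace re-runs the system from the modified initial state.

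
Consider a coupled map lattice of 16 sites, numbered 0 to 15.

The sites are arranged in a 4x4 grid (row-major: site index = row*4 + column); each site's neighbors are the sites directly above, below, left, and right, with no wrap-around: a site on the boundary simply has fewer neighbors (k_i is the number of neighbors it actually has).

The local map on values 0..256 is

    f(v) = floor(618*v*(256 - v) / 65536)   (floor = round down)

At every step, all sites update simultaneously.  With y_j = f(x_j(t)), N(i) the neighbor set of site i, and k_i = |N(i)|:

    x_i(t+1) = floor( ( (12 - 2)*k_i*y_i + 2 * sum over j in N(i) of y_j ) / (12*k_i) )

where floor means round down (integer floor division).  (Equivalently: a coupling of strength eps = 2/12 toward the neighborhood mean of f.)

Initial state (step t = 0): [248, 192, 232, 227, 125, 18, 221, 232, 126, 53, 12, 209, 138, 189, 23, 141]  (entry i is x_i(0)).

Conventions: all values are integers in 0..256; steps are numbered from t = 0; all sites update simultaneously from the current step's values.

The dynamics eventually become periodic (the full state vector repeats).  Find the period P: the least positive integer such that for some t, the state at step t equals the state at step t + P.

Simulating step by step:
t=0: [248, 192, 232, 227, 125, 18, 221, 232, 126, 53, 12, 209, 138, 189, 23, 141]
t=1: [37, 101, 57, 60, 140, 51, 67, 55, 151, 98, 35, 89, 150, 116, 58, 138]
t=2: [88, 138, 109, 109, 145, 105, 115, 107, 149, 141, 81, 134, 149, 149, 111, 148]
t=3: [141, 151, 151, 150, 150, 149, 150, 150, 150, 150, 136, 152, 150, 150, 149, 150]
t=4: [151, 149, 149, 149, 149, 149, 149, 149, 149, 149, 152, 149, 149, 149, 150, 149]
t=5: [149, 149, 150, 150, 149, 150, 149, 150, 150, 149, 149, 149, 150, 149, 149, 149]
t=6: [150, 149, 149, 149, 149, 149, 149, 149, 149, 149, 150, 149, 149, 149, 150, 150]
t=7: [149, 149, 150, 150, 149, 150, 149, 150, 150, 149, 149, 149, 150, 149, 149, 149]

Answer: 2
Key observation: The state at step 5, [149, 149, 150, 150, 149, 150, 149, 150, 150, 149, 149, 149, 150, 149, 149, 149], reappears at step 7 — and no state repeats earlier — so the cycle the system enters has period 2.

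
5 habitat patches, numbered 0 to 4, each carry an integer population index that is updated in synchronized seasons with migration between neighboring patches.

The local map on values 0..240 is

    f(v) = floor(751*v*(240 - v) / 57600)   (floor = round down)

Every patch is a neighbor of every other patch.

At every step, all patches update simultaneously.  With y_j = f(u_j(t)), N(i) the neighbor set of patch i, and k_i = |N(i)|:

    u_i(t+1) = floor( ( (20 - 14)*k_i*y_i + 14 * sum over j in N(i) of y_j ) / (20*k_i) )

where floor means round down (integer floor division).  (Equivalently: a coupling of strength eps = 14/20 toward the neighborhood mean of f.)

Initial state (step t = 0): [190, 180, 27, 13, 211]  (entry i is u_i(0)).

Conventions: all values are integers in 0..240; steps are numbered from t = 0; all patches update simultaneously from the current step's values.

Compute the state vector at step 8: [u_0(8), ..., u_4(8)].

Simulating step by step:
t=0: [190, 180, 27, 13, 211]
t=1: [94, 96, 88, 84, 89]
t=2: [175, 175, 175, 174, 175]
t=3: [148, 148, 148, 148, 148]
t=4: [177, 177, 177, 177, 177]
t=5: [145, 145, 145, 145, 145]
t=6: [179, 179, 179, 179, 179]
t=7: [142, 142, 142, 142, 142]
t=8: [181, 181, 181, 181, 181]

Answer: [181, 181, 181, 181, 181]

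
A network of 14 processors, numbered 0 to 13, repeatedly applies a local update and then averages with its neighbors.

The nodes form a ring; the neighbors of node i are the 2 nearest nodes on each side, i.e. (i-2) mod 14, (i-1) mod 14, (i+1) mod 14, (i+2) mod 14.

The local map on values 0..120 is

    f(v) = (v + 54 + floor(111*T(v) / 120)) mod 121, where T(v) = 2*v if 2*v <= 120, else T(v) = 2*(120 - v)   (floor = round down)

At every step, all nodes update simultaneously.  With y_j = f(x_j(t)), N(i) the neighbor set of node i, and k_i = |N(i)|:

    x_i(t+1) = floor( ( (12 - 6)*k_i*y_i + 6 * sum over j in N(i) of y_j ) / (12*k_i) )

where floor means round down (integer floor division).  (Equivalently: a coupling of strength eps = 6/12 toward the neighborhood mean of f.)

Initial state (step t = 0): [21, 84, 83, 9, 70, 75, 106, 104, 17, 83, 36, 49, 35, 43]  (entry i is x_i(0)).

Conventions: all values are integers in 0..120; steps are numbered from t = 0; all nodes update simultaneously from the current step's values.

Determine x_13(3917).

Simulating step by step:
t=0: [21, 84, 83, 9, 70, 75, 106, 104, 17, 83, 36, 49, 35, 43]
t=1: [88, 82, 88, 83, 87, 83, 76, 75, 82, 76, 53, 61, 50, 65]
t=2: [82, 85, 81, 83, 82, 85, 87, 89, 86, 90, 86, 95, 83, 92]
t=3: [83, 82, 85, 83, 84, 82, 81, 79, 80, 78, 80, 76, 81, 78]
t=4: [84, 84, 83, 83, 83, 85, 85, 86, 87, 87, 87, 88, 86, 87]
t=5: [82, 83, 83, 83, 83, 82, 82, 81, 81, 80, 80, 80, 81, 81]
t=6: [85, 84, 84, 84, 84, 84, 85, 85, 86, 86, 86, 86, 86, 85]
t=7: [82, 82, 82, 83, 82, 82, 82, 81, 81, 81, 81, 81, 81, 81]
t=8: [85, 85, 84, 84, 84, 85, 85, 85, 85, 86, 86, 86, 85, 85]
t=9: [82, 82, 82, 82, 82, 82, 82, 81, 81, 81, 81, 81, 81, 81]
t=10: [85, 85, 85, 85, 85, 85, 85, 85, 85, 86, 86, 86, 85, 85]
t=11: [82, 82, 82, 82, 82, 82, 82, 81, 81, 81, 81, 81, 81, 81]

Answer: x_13(3917) = 81
Key observation: The state at step 9, [82, 82, 82, 82, 82, 82, 82, 81, 81, 81, 81, 81, 81, 81], reappears at step 11: the system is in a cycle of period 2 from step 9 on.  Therefore the state at step 3917 equals the state at step 9 + ((3917 - 9) mod 2) = 9, which is [82, 82, 82, 82, 82, 82, 82, 81, 81, 81, 81, 81, 81, 81].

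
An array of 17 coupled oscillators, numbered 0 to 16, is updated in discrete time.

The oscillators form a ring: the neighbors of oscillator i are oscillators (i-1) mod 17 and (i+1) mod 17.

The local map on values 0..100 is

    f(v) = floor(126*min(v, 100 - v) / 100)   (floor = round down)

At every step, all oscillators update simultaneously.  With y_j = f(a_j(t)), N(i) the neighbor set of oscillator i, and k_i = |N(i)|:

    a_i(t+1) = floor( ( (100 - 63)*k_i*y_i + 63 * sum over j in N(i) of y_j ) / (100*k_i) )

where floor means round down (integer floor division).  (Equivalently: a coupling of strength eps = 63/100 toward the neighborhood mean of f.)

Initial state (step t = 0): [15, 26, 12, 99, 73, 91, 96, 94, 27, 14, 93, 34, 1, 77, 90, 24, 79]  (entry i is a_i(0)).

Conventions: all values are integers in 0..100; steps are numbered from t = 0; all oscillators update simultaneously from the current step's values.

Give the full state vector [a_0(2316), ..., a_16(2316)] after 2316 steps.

Simulating step by step:
t=0: [15, 26, 12, 99, 73, 91, 96, 94, 27, 14, 93, 34, 1, 77, 90, 24, 79]
t=1: [24, 22, 15, 15, 16, 16, 7, 14, 20, 19, 21, 18, 22, 14, 22, 23, 24]
t=2: [29, 25, 20, 18, 19, 16, 14, 16, 21, 24, 23, 24, 22, 23, 24, 28, 29]
t=3: [34, 30, 25, 23, 21, 20, 18, 20, 25, 28, 29, 28, 28, 28, 30, 33, 35]
t=4: [41, 36, 31, 28, 26, 24, 23, 25, 30, 34, 35, 35, 35, 35, 37, 40, 42]
t=5: [49, 45, 39, 35, 32, 30, 29, 31, 36, 41, 43, 44, 44, 44, 46, 49, 51]
t=6: [59, 55, 49, 44, 40, 37, 37, 39, 45, 50, 53, 54, 55, 55, 57, 59, 61]
t=7: [51, 56, 57, 55, 50, 47, 46, 50, 56, 59, 59, 57, 56, 55, 53, 51, 50]
t=8: [59, 56, 54, 57, 59, 59, 59, 58, 56, 52, 51, 53, 55, 56, 58, 61, 61]
t=9: [51, 54, 55, 54, 51, 51, 51, 52, 55, 58, 60, 58, 56, 54, 52, 49, 49]
t=10: [59, 57, 56, 57, 59, 61, 60, 59, 56, 52, 51, 52, 54, 57, 59, 60, 61]
t=11: [51, 53, 54, 53, 51, 49, 50, 51, 55, 58, 60, 59, 57, 54, 51, 50, 49]
t=12: [60, 59, 58, 59, 60, 61, 61, 60, 56, 52, 50, 51, 54, 57, 60, 61, 61]
t=13: [50, 51, 51, 51, 50, 49, 49, 51, 55, 59, 61, 60, 57, 53, 50, 49, 49]
t=14: [61, 61, 61, 61, 61, 61, 61, 59, 56, 51, 49, 50, 54, 58, 61, 61, 61]
t=15: [49, 49, 49, 49, 49, 49, 49, 51, 55, 59, 61, 60, 57, 52, 49, 49, 49]
t=16: [61, 61, 61, 61, 61, 61, 61, 59, 56, 51, 49, 50, 54, 58, 60, 61, 61]
t=17: [49, 49, 49, 49, 49, 49, 49, 51, 55, 59, 61, 60, 57, 52, 50, 49, 49]
t=18: [61, 61, 61, 61, 61, 61, 61, 59, 56, 51, 49, 50, 54, 59, 61, 61, 61]
t=19: [49, 49, 49, 49, 49, 49, 49, 51, 55, 59, 61, 60, 57, 52, 49, 49, 49]

Answer: [61, 61, 61, 61, 61, 61, 61, 59, 56, 51, 49, 50, 54, 58, 60, 61, 61]
Key observation: The state at step 15, [49, 49, 49, 49, 49, 49, 49, 51, 55, 59, 61, 60, 57, 52, 49, 49, 49], reappears at step 19: the system is in a cycle of period 4 from step 15 on.  Therefore the state at step 2316 equals the state at step 15 + ((2316 - 15) mod 4) = 16, which is [61, 61, 61, 61, 61, 61, 61, 59, 56, 51, 49, 50, 54, 58, 60, 61, 61].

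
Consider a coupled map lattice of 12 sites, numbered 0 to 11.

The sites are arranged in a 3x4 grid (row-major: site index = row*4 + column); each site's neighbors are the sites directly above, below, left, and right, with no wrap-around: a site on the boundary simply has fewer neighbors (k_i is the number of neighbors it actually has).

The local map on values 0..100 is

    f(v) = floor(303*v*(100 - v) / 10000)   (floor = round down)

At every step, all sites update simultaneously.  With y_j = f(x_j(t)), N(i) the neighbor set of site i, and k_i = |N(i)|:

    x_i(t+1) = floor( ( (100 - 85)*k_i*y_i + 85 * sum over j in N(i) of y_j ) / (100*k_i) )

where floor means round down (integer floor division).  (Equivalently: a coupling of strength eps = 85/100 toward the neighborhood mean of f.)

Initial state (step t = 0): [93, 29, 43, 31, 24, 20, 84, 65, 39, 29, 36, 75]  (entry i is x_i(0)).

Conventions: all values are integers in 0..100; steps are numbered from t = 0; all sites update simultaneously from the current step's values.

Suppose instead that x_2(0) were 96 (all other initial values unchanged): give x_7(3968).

Simulating step by step:
t=0: [93, 29, 96, 31, 24, 20, 84, 65, 39, 29, 36, 75]
t=1: [52, 31, 48, 43, 47, 53, 47, 55, 60, 62, 55, 66]
t=2: [70, 73, 71, 74, 74, 71, 74, 72, 72, 73, 71, 72]
t=3: [59, 61, 58, 60, 61, 59, 61, 59, 58, 61, 59, 61]
t=4: [72, 72, 72, 72, 72, 72, 72, 72, 72, 72, 72, 72]
t=5: [61, 61, 61, 61, 61, 61, 61, 61, 61, 61, 61, 61]
t=6: [72, 72, 72, 72, 72, 72, 72, 72, 72, 72, 72, 72]

Answer: x_7(3968) = 72
Key observation: The state at step 4, [72, 72, 72, 72, 72, 72, 72, 72, 72, 72, 72, 72], reappears at step 6: the system is in a cycle of period 2 from step 4 on.  Therefore the state at step 3968 equals the state at step 4 + ((3968 - 4) mod 2) = 4, which is [72, 72, 72, 72, 72, 72, 72, 72, 72, 72, 72, 72].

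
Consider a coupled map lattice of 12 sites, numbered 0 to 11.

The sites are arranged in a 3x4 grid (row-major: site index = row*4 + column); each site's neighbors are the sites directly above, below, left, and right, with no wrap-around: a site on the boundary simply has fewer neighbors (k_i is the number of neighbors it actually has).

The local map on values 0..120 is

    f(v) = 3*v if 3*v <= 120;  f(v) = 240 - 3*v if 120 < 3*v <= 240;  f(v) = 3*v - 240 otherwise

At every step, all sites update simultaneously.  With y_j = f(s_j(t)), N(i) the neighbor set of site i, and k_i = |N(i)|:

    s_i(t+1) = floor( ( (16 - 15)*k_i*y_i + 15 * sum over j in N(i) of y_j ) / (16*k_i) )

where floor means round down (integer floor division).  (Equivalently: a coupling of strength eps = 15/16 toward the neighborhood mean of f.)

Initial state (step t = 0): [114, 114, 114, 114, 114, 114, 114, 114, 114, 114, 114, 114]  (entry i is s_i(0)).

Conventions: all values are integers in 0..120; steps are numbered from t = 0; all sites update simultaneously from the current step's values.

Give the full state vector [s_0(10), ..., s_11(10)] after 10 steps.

Simulating step by step:
t=0: [114, 114, 114, 114, 114, 114, 114, 114, 114, 114, 114, 114]
t=1: [102, 102, 102, 102, 102, 102, 102, 102, 102, 102, 102, 102]
t=2: [66, 66, 66, 66, 66, 66, 66, 66, 66, 66, 66, 66]
t=3: [42, 42, 42, 42, 42, 42, 42, 42, 42, 42, 42, 42]
t=4: [114, 114, 114, 114, 114, 114, 114, 114, 114, 114, 114, 114]
t=5: [102, 102, 102, 102, 102, 102, 102, 102, 102, 102, 102, 102]
t=6: [66, 66, 66, 66, 66, 66, 66, 66, 66, 66, 66, 66]
t=7: [42, 42, 42, 42, 42, 42, 42, 42, 42, 42, 42, 42]
t=8: [114, 114, 114, 114, 114, 114, 114, 114, 114, 114, 114, 114]
t=9: [102, 102, 102, 102, 102, 102, 102, 102, 102, 102, 102, 102]
t=10: [66, 66, 66, 66, 66, 66, 66, 66, 66, 66, 66, 66]

Answer: [66, 66, 66, 66, 66, 66, 66, 66, 66, 66, 66, 66]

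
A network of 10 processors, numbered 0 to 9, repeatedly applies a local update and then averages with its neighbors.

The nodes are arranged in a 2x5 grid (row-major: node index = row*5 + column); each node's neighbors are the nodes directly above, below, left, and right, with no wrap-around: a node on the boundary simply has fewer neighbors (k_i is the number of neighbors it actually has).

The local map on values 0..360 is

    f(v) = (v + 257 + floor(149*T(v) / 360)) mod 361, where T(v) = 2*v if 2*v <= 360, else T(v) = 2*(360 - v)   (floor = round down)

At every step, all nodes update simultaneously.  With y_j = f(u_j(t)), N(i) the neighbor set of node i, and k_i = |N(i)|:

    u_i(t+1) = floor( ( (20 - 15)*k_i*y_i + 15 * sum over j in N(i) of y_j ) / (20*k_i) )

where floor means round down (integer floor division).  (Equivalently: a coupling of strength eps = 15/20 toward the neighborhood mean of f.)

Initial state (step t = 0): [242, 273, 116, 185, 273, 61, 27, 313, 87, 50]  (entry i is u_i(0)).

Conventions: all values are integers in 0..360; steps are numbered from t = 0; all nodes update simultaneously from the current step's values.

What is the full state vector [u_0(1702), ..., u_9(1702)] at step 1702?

Simulating step by step:
t=0: [242, 273, 116, 185, 273, 61, 27, 313, 87, 50]
t=1: [151, 222, 205, 157, 275, 204, 200, 179, 218, 198]
t=2: [215, 215, 216, 220, 214, 206, 228, 227, 216, 234]
t=3: [230, 231, 231, 230, 231, 231, 231, 232, 232, 231]
t=4: [233, 233, 233, 233, 233, 233, 233, 233, 233, 233]
t=5: [234, 234, 234, 234, 234, 234, 234, 234, 234, 234]
t=6: [234, 234, 234, 234, 234, 234, 234, 234, 234, 234]

Answer: [234, 234, 234, 234, 234, 234, 234, 234, 234, 234]
Key observation: The state at step 5, [234, 234, 234, 234, 234, 234, 234, 234, 234, 234], reappears at step 6: the system is in a cycle of period 1 from step 5 on.  Therefore the state at step 1702 equals the state at step 5 + ((1702 - 5) mod 1) = 5, which is [234, 234, 234, 234, 234, 234, 234, 234, 234, 234].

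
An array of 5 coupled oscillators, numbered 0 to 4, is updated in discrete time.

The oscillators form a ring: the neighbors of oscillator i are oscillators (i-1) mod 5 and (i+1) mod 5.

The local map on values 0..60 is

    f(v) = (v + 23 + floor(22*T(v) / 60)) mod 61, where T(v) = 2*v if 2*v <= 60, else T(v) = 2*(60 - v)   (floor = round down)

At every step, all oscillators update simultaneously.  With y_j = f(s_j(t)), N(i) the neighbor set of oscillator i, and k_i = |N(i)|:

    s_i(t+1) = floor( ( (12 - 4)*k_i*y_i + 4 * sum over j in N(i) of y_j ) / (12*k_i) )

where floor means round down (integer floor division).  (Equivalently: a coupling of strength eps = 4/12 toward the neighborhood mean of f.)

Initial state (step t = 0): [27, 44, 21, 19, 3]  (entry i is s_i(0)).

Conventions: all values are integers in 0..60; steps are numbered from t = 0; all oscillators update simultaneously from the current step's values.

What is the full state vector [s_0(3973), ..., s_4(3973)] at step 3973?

Simulating step by step:
t=0: [27, 44, 21, 19, 3]
t=1: [12, 22, 51, 51, 29]
t=2: [30, 10, 15, 17, 18]
t=3: [25, 37, 48, 51, 47]
t=4: [8, 13, 17, 18, 16]
t=5: [39, 44, 51, 53, 48]
t=6: [16, 17, 18, 19, 18]
t=7: [51, 52, 53, 54, 53]
t=8: [19, 19, 19, 20, 19]
t=9: [55, 55, 55, 56, 55]
t=10: [20, 20, 20, 20, 20]
t=11: [57, 57, 57, 57, 57]
t=12: [21, 21, 21, 21, 21]
t=13: [59, 59, 59, 59, 59]
t=14: [21, 21, 21, 21, 21]

Answer: [59, 59, 59, 59, 59]
Key observation: The state at step 12, [21, 21, 21, 21, 21], reappears at step 14: the system is in a cycle of period 2 from step 12 on.  Therefore the state at step 3973 equals the state at step 12 + ((3973 - 12) mod 2) = 13, which is [59, 59, 59, 59, 59].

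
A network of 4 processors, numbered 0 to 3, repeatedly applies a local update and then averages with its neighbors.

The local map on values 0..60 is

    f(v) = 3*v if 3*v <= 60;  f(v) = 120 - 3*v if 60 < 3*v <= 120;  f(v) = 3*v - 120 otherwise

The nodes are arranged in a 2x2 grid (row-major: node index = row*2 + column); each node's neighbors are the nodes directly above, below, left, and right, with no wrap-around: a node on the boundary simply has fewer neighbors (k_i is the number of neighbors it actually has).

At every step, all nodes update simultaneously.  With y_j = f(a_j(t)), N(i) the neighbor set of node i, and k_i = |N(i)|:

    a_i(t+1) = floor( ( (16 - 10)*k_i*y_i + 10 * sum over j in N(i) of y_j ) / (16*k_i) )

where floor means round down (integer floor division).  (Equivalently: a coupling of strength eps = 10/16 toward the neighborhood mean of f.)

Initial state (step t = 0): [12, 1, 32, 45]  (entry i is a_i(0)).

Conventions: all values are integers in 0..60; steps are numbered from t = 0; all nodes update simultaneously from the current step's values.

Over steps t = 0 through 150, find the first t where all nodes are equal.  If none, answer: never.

Simulating step by step:
t=0: [12, 1, 32, 45]  (not all equal)
t=1: [21, 17, 24, 14]  (not all equal)
t=2: [52, 50, 48, 46]  (not all equal)
t=3: [30, 28, 25, 23]  (not all equal)
t=4: [36, 38, 42, 44]  (not all equal)
t=5: [8, 9, 9, 8]  (not all equal)
t=6: [25, 25, 25, 25]  (all equal)

Answer: 6
Key observation: Synchronization is absorbing here: once all nodes are equal they stay equal, and step 6 is the first all-equal step.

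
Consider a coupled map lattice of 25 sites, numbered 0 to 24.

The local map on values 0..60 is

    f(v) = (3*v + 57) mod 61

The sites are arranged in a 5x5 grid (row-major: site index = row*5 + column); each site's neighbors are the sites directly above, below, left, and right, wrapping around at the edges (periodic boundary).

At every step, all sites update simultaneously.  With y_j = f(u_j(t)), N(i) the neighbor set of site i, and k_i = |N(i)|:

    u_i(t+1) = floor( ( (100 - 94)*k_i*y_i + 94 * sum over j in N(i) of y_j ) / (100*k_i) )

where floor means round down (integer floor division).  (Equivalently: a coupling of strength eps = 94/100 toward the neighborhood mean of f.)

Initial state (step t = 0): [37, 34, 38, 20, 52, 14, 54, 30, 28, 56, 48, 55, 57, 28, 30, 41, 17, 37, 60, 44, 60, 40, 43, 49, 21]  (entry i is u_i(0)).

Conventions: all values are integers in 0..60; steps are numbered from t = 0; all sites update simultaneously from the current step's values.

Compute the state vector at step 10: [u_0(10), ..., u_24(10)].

Answer: [29, 41, 51, 37, 28, 30, 38, 44, 35, 32, 34, 36, 36, 32, 33, 26, 34, 32, 40, 32, 33, 34, 41, 34, 32]

Derivation:
t=0: [37, 34, 38, 20, 52, 14, 54, 30, 28, 56, 48, 55, 57, 28, 30, 41, 17, 37, 60, 44, 60, 40, 43, 49, 21]
t=1: [40, 45, 31, 31, 49, 35, 34, 36, 34, 28, 38, 36, 33, 34, 21, 32, 49, 37, 24, 46, 54, 36, 40, 41, 29]
t=2: [28, 38, 33, 35, 30, 40, 33, 34, 32, 38, 43, 35, 41, 34, 31, 29, 39, 30, 36, 28, 37, 31, 44, 29, 31]
t=3: [42, 29, 33, 28, 33, 27, 44, 39, 40, 35, 34, 36, 36, 39, 27, 29, 30, 38, 26, 29, 25, 37, 25, 28, 28]
t=4: [19, 21, 26, 34, 20, 20, 31, 35, 41, 30, 25, 28, 48, 32, 36, 23, 39, 24, 34, 17, 21, 18, 35, 15, 21]
t=5: [57, 37, 42, 41, 44, 30, 42, 29, 34, 51, 29, 26, 23, 38, 29, 39, 21, 34, 31, 36, 42, 52, 28, 43, 51]
t=6: [20, 20, 34, 14, 37, 23, 24, 10, 38, 22, 27, 20, 28, 24, 34, 32, 34, 28, 32, 32, 36, 30, 17, 31, 13]
t=7: [38, 32, 41, 39, 33, 19, 33, 27, 19, 32, 31, 21, 26, 32, 15, 31, 33, 32, 21, 33, 37, 44, 28, 37, 36]
t=8: [41, 36, 31, 48, 43, 36, 39, 38, 33, 44, 44, 29, 32, 40, 31, 35, 31, 31, 36, 42, 32, 30, 34, 43, 40]
t=9: [31, 40, 36, 17, 32, 31, 40, 37, 32, 25, 31, 28, 38, 35, 17, 17, 28, 34, 22, 39, 43, 34, 21, 36, 11]
t=10: [29, 41, 51, 37, 28, 30, 38, 44, 35, 32, 34, 36, 36, 32, 33, 26, 34, 32, 40, 32, 33, 34, 41, 34, 32]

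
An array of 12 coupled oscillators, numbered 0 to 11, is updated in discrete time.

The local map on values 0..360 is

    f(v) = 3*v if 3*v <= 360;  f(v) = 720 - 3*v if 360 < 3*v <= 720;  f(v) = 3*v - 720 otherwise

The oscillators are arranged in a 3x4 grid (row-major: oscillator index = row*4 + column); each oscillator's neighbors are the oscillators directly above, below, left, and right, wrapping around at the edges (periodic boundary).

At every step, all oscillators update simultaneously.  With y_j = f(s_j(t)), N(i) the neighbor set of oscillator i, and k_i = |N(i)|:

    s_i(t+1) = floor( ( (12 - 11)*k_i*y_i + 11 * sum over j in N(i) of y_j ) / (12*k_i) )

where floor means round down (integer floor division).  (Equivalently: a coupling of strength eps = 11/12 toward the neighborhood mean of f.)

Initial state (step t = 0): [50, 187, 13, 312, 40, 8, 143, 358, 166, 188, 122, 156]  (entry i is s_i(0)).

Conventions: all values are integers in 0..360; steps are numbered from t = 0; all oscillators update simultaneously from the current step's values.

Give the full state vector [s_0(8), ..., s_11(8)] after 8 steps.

Simulating step by step:
t=0: [50, 187, 13, 312, 40, 8, 143, 358, 166, 188, 122, 156]
t=1: [176, 97, 237, 200, 181, 168, 200, 230, 173, 186, 198, 283]
t=2: [196, 156, 151, 92, 161, 189, 97, 127, 168, 204, 106, 120]
t=3: [235, 172, 282, 274, 212, 216, 271, 295, 209, 224, 261, 293]
t=4: [111, 76, 116, 115, 86, 104, 105, 114, 77, 103, 102, 110]
t=5: [271, 317, 302, 338, 300, 280, 326, 314, 301, 272, 323, 308]
t=6: [211, 132, 252, 186, 156, 185, 199, 233, 146, 187, 191, 234]
t=7: [241, 129, 176, 50, 148, 210, 94, 128, 141, 223, 89, 141]
t=8: [242, 104, 252, 202, 189, 223, 226, 258, 168, 230, 210, 265]

Answer: [242, 104, 252, 202, 189, 223, 226, 258, 168, 230, 210, 265]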